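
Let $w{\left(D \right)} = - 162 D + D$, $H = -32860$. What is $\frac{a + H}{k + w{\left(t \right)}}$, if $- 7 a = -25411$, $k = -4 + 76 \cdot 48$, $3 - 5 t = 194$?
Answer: $- \frac{1023045}{342797} \approx -2.9844$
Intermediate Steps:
$t = - \frac{191}{5}$ ($t = \frac{3}{5} - \frac{194}{5} = - \frac{191}{5} \approx -38.2$)
$w{\left(D \right)} = - 161 D$
$k = 3644$ ($k = -4 + 3648 = 3644$)
$a = \frac{25411}{7}$ ($a = \left(- \frac{1}{7}\right) \left(-25411\right) = \frac{25411}{7} \approx 3630.1$)
$\frac{a + H}{k + w{\left(t \right)}} = \frac{\frac{25411}{7} - 32860}{3644 - - \frac{30751}{5}} = - \frac{204609}{7 \left(3644 + \frac{30751}{5}\right)} = - \frac{204609}{7 \cdot \frac{48971}{5}} = \left(- \frac{204609}{7}\right) \frac{5}{48971} = - \frac{1023045}{342797}$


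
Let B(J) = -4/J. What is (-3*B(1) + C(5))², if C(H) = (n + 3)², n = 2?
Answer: 1369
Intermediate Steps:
C(H) = 25 (C(H) = (2 + 3)² = 5² = 25)
(-3*B(1) + C(5))² = (-(-12)/1 + 25)² = (-(-12) + 25)² = (-3*(-4) + 25)² = (12 + 25)² = 37² = 1369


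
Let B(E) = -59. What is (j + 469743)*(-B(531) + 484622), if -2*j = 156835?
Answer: 379336069331/2 ≈ 1.8967e+11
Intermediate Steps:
j = -156835/2 (j = -½*156835 = -156835/2 ≈ -78418.)
(j + 469743)*(-B(531) + 484622) = (-156835/2 + 469743)*(-1*(-59) + 484622) = 782651*(59 + 484622)/2 = (782651/2)*484681 = 379336069331/2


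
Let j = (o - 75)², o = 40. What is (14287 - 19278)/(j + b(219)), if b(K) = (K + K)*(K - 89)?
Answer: -4991/58165 ≈ -0.085808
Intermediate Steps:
b(K) = 2*K*(-89 + K) (b(K) = (2*K)*(-89 + K) = 2*K*(-89 + K))
j = 1225 (j = (40 - 75)² = (-35)² = 1225)
(14287 - 19278)/(j + b(219)) = (14287 - 19278)/(1225 + 2*219*(-89 + 219)) = -4991/(1225 + 2*219*130) = -4991/(1225 + 56940) = -4991/58165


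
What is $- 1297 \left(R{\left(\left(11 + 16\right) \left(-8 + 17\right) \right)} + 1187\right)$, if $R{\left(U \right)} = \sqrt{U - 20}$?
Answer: $-1539539 - 1297 \sqrt{223} \approx -1.5589 \cdot 10^{6}$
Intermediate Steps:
$R{\left(U \right)} = \sqrt{-20 + U}$
$- 1297 \left(R{\left(\left(11 + 16\right) \left(-8 + 17\right) \right)} + 1187\right) = - 1297 \left(\sqrt{-20 + \left(11 + 16\right) \left(-8 + 17\right)} + 1187\right) = - 1297 \left(\sqrt{-20 + 27 \cdot 9} + 1187\right) = - 1297 \left(\sqrt{-20 + 243} + 1187\right) = - 1297 \left(\sqrt{223} + 1187\right) = - 1297 \left(1187 + \sqrt{223}\right) = -1539539 - 1297 \sqrt{223}$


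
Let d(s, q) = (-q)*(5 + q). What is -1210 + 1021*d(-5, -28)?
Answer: -658734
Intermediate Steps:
d(s, q) = -q*(5 + q)
-1210 + 1021*d(-5, -28) = -1210 + 1021*(-1*(-28)*(5 - 28)) = -1210 + 1021*(-1*(-28)*(-23)) = -1210 + 1021*(-644) = -1210 - 657524 = -658734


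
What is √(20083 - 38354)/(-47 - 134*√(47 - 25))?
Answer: -1474*I*√3322/392823 + 517*I*√151/392823 ≈ -0.2001*I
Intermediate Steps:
√(20083 - 38354)/(-47 - 134*√(47 - 25)) = √(-18271)/(-47 - 134*√22) = (11*I*√151)/(-47 - 134*√22) = 11*I*√151/(-47 - 134*√22)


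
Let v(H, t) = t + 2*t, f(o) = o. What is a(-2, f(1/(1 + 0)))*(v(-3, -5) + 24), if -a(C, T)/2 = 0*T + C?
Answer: 36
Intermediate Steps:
a(C, T) = -2*C (a(C, T) = -2*(0*T + C) = -2*(0 + C) = -2*C)
v(H, t) = 3*t
a(-2, f(1/(1 + 0)))*(v(-3, -5) + 24) = (-2*(-2))*(3*(-5) + 24) = 4*(-15 + 24) = 4*9 = 36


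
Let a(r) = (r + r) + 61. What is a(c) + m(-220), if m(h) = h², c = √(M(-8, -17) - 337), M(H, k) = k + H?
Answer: 48461 + 2*I*√362 ≈ 48461.0 + 38.053*I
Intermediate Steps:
M(H, k) = H + k
c = I*√362 (c = √((-8 - 17) - 337) = √(-25 - 337) = √(-362) = I*√362 ≈ 19.026*I)
a(r) = 61 + 2*r (a(r) = 2*r + 61 = 61 + 2*r)
a(c) + m(-220) = (61 + 2*(I*√362)) + (-220)² = (61 + 2*I*√362) + 48400 = 48461 + 2*I*√362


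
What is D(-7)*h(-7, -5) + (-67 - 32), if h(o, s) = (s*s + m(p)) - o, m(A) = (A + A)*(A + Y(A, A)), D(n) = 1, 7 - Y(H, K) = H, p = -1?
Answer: -81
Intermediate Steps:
Y(H, K) = 7 - H
m(A) = 14*A (m(A) = (A + A)*(A + (7 - A)) = (2*A)*7 = 14*A)
h(o, s) = -14 + s**2 - o (h(o, s) = (s*s + 14*(-1)) - o = (s**2 - 14) - o = (-14 + s**2) - o = -14 + s**2 - o)
D(-7)*h(-7, -5) + (-67 - 32) = 1*(-14 + (-5)**2 - 1*(-7)) + (-67 - 32) = 1*(-14 + 25 + 7) - 99 = 1*18 - 99 = 18 - 99 = -81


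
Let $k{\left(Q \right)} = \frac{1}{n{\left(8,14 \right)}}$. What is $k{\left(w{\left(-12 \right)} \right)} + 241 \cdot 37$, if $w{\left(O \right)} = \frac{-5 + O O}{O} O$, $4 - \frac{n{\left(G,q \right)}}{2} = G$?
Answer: $\frac{71335}{8} \approx 8916.9$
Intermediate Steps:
$n{\left(G,q \right)} = 8 - 2 G$
$w{\left(O \right)} = -5 + O^{2}$ ($w{\left(O \right)} = \frac{-5 + O^{2}}{O} O = -5 + O^{2}$)
$k{\left(Q \right)} = - \frac{1}{8}$ ($k{\left(Q \right)} = \frac{1}{8 - 16} = \frac{1}{-8} = - \frac{1}{8}$)
$k{\left(w{\left(-12 \right)} \right)} + 241 \cdot 37 = - \frac{1}{8} + 241 \cdot 37 = - \frac{1}{8} + 8917 = \frac{71335}{8}$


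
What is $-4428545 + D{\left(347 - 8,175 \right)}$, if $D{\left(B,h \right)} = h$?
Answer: $-4428370$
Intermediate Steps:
$-4428545 + D{\left(347 - 8,175 \right)} = -4428545 + 175 = -4428370$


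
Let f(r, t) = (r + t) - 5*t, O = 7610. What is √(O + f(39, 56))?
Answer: 15*√33 ≈ 86.168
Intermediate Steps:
f(r, t) = r - 4*t
√(O + f(39, 56)) = √(7610 + (39 - 4*56)) = √(7610 + (39 - 224)) = √(7610 - 185) = √7425 = 15*√33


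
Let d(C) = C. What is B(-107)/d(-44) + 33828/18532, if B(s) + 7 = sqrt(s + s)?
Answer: 404539/203852 - I*sqrt(214)/44 ≈ 1.9845 - 0.33247*I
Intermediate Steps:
B(s) = -7 + sqrt(2)*sqrt(s) (B(s) = -7 + sqrt(s + s) = -7 + sqrt(2*s) = -7 + sqrt(2)*sqrt(s))
B(-107)/d(-44) + 33828/18532 = (-7 + sqrt(2)*sqrt(-107))/(-44) + 33828/18532 = (-7 + sqrt(2)*(I*sqrt(107)))*(-1/44) + 33828*(1/18532) = (-7 + I*sqrt(214))*(-1/44) + 8457/4633 = (7/44 - I*sqrt(214)/44) + 8457/4633 = 404539/203852 - I*sqrt(214)/44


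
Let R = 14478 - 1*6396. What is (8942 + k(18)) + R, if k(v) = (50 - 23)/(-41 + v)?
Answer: 391525/23 ≈ 17023.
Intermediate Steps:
k(v) = 27/(-41 + v)
R = 8082 (R = 14478 - 6396 = 8082)
(8942 + k(18)) + R = (8942 + 27/(-41 + 18)) + 8082 = (8942 + 27/(-23)) + 8082 = (8942 + 27*(-1/23)) + 8082 = (8942 - 27/23) + 8082 = 205639/23 + 8082 = 391525/23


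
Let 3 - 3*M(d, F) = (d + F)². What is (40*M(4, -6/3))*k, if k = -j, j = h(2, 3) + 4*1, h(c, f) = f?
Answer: 280/3 ≈ 93.333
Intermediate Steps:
M(d, F) = 1 - (F + d)²/3 (M(d, F) = 1 - (d + F)²/3 = 1 - (F + d)²/3)
j = 7 (j = 3 + 4*1 = 3 + 4 = 7)
k = -7 (k = -1*7 = -7)
(40*M(4, -6/3))*k = (40*(1 - (-6/3 + 4)²/3))*(-7) = (40*(1 - (-6*⅓ + 4)²/3))*(-7) = (40*(1 - (-2 + 4)²/3))*(-7) = (40*(1 - ⅓*2²))*(-7) = (40*(1 - ⅓*4))*(-7) = (40*(1 - 4/3))*(-7) = (40*(-⅓))*(-7) = -40/3*(-7) = 280/3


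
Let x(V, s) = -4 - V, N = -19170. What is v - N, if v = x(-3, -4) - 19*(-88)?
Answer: 20841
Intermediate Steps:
v = 1671 (v = (-4 - 1*(-3)) - 19*(-88) = (-4 + 3) + 1672 = -1 + 1672 = 1671)
v - N = 1671 - 1*(-19170) = 1671 + 19170 = 20841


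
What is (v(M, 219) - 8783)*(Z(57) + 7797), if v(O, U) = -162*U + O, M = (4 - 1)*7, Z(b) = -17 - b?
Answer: -341665520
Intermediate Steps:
M = 21 (M = 3*7 = 21)
v(O, U) = O - 162*U
(v(M, 219) - 8783)*(Z(57) + 7797) = ((21 - 162*219) - 8783)*((-17 - 1*57) + 7797) = ((21 - 35478) - 8783)*((-17 - 57) + 7797) = (-35457 - 8783)*(-74 + 7797) = -44240*7723 = -341665520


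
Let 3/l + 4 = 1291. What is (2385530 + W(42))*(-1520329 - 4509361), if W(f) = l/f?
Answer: -129585513531786145/9009 ≈ -1.4384e+13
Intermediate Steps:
l = 1/429 (l = 3/(-4 + 1291) = 3/1287 = 3*(1/1287) = 1/429 ≈ 0.0023310)
W(f) = 1/(429*f)
(2385530 + W(42))*(-1520329 - 4509361) = (2385530 + (1/429)/42)*(-1520329 - 4509361) = (2385530 + (1/429)*(1/42))*(-6029690) = (2385530 + 1/18018)*(-6029690) = (42982479541/18018)*(-6029690) = -129585513531786145/9009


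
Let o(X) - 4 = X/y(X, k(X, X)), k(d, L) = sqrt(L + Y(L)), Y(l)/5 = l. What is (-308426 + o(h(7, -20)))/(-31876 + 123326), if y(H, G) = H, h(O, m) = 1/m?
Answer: -308421/91450 ≈ -3.3726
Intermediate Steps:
Y(l) = 5*l
k(d, L) = sqrt(6)*sqrt(L) (k(d, L) = sqrt(L + 5*L) = sqrt(6*L) = sqrt(6)*sqrt(L))
o(X) = 5 (o(X) = 4 + X/X = 4 + 1 = 5)
(-308426 + o(h(7, -20)))/(-31876 + 123326) = (-308426 + 5)/(-31876 + 123326) = -308421/91450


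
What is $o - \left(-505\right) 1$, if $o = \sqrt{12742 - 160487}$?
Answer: $505 + i \sqrt{147745} \approx 505.0 + 384.38 i$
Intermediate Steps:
$o = i \sqrt{147745}$ ($o = \sqrt{-147745} = i \sqrt{147745} \approx 384.38 i$)
$o - \left(-505\right) 1 = i \sqrt{147745} - \left(-505\right) 1 = i \sqrt{147745} - -505 = i \sqrt{147745} + 505 = 505 + i \sqrt{147745}$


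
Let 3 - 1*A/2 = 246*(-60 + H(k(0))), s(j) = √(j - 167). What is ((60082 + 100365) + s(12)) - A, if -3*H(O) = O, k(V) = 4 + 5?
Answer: 129445 + I*√155 ≈ 1.2945e+5 + 12.45*I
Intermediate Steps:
k(V) = 9
H(O) = -O/3
s(j) = √(-167 + j)
A = 31002 (A = 6 - 492*(-60 - ⅓*9) = 6 - 492*(-60 - 3) = 6 - 492*(-63) = 6 - 2*(-15498) = 6 + 30996 = 31002)
((60082 + 100365) + s(12)) - A = ((60082 + 100365) + √(-167 + 12)) - 1*31002 = (160447 + √(-155)) - 31002 = (160447 + I*√155) - 31002 = 129445 + I*√155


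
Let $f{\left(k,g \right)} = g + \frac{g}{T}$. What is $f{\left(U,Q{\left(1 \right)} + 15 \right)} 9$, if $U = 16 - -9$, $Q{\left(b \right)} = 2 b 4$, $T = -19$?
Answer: $\frac{3726}{19} \approx 196.11$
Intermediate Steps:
$Q{\left(b \right)} = 8 b$
$U = 25$ ($U = 16 + 9 = 25$)
$f{\left(k,g \right)} = \frac{18 g}{19}$ ($f{\left(k,g \right)} = g + \frac{g}{-19} = g + g \left(- \frac{1}{19}\right) = g - \frac{g}{19} = \frac{18 g}{19}$)
$f{\left(U,Q{\left(1 \right)} + 15 \right)} 9 = \frac{18 \left(8 \cdot 1 + 15\right)}{19} \cdot 9 = \frac{18 \left(8 + 15\right)}{19} \cdot 9 = \frac{18}{19} \cdot 23 \cdot 9 = \frac{414}{19} \cdot 9 = \frac{3726}{19}$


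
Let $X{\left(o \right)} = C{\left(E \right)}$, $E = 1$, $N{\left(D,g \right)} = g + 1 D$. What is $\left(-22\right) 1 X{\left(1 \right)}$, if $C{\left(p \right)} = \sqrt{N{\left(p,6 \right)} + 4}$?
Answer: $- 22 \sqrt{11} \approx -72.966$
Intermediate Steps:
$N{\left(D,g \right)} = D + g$ ($N{\left(D,g \right)} = g + D = D + g$)
$C{\left(p \right)} = \sqrt{10 + p}$ ($C{\left(p \right)} = \sqrt{\left(p + 6\right) + 4} = \sqrt{\left(6 + p\right) + 4} = \sqrt{10 + p}$)
$X{\left(o \right)} = \sqrt{11}$ ($X{\left(o \right)} = \sqrt{10 + 1} = \sqrt{11}$)
$\left(-22\right) 1 X{\left(1 \right)} = \left(-22\right) 1 \sqrt{11} = - 22 \sqrt{11}$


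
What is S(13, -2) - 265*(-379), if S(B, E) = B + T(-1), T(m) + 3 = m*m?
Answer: 100446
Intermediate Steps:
T(m) = -3 + m² (T(m) = -3 + m*m = -3 + m²)
S(B, E) = -2 + B (S(B, E) = B + (-3 + (-1)²) = B + (-3 + 1) = B - 2 = -2 + B)
S(13, -2) - 265*(-379) = (-2 + 13) - 265*(-379) = 11 + 100435 = 100446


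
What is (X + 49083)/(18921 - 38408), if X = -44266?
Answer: -4817/19487 ≈ -0.24719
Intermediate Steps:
(X + 49083)/(18921 - 38408) = (-44266 + 49083)/(18921 - 38408) = 4817/(-19487) = 4817*(-1/19487) = -4817/19487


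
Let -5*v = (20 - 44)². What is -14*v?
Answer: 8064/5 ≈ 1612.8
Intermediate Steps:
v = -576/5 (v = -(20 - 44)²/5 = -⅕*(-24)² = -⅕*576 = -576/5 ≈ -115.20)
-14*v = -14*(-576/5) = 8064/5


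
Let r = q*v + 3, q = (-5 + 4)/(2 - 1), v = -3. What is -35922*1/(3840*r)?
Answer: -5987/3840 ≈ -1.5591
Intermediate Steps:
q = -1 (q = -1/1 = -1*1 = -1)
r = 6 (r = -1*(-3) + 3 = 3 + 3 = 6)
-35922*1/(3840*r) = -35922/((48*80)*6) = -35922/(3840*6) = -35922/23040 = -35922*1/23040 = -5987/3840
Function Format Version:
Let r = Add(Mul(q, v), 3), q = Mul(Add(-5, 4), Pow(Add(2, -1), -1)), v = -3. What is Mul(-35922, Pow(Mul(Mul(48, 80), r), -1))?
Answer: Rational(-5987, 3840) ≈ -1.5591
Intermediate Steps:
q = -1 (q = Mul(-1, Pow(1, -1)) = Mul(-1, 1) = -1)
r = 6 (r = Add(Mul(-1, -3), 3) = Add(3, 3) = 6)
Mul(-35922, Pow(Mul(Mul(48, 80), r), -1)) = Mul(-35922, Pow(Mul(Mul(48, 80), 6), -1)) = Mul(-35922, Pow(Mul(3840, 6), -1)) = Mul(-35922, Pow(23040, -1)) = Mul(-35922, Rational(1, 23040)) = Rational(-5987, 3840)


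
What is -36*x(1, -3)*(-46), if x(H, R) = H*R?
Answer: -4968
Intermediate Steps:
-36*x(1, -3)*(-46) = -36*(-3)*(-46) = 108*(-46) = -4968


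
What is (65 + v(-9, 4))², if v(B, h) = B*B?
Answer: 21316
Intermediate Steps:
v(B, h) = B²
(65 + v(-9, 4))² = (65 + (-9)²)² = (65 + 81)² = 146² = 21316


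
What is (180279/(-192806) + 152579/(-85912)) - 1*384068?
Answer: -3180940662830509/8282174536 ≈ -3.8407e+5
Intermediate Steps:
(180279/(-192806) + 152579/(-85912)) - 1*384068 = (180279*(-1/192806) + 152579*(-1/85912)) - 384068 = (-180279/192806 - 152579/85912) - 384068 = -22453138061/8282174536 - 384068 = -3180940662830509/8282174536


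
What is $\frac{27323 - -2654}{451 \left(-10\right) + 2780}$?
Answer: $- \frac{29977}{1730} \approx -17.328$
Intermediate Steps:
$\frac{27323 - -2654}{451 \left(-10\right) + 2780} = \frac{27323 + \left(-17946 + 20600\right)}{-4510 + 2780} = \frac{27323 + 2654}{-1730} = 29977 \left(- \frac{1}{1730}\right) = - \frac{29977}{1730}$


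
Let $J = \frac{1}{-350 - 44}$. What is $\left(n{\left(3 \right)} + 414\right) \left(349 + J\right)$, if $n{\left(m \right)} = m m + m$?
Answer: $\frac{29288565}{197} \approx 1.4867 \cdot 10^{5}$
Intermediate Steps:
$n{\left(m \right)} = m + m^{2}$ ($n{\left(m \right)} = m^{2} + m = m + m^{2}$)
$J = - \frac{1}{394}$ ($J = \frac{1}{-394} = - \frac{1}{394} \approx -0.0025381$)
$\left(n{\left(3 \right)} + 414\right) \left(349 + J\right) = \left(3 \left(1 + 3\right) + 414\right) \left(349 - \frac{1}{394}\right) = \left(3 \cdot 4 + 414\right) \frac{137505}{394} = \left(12 + 414\right) \frac{137505}{394} = 426 \cdot \frac{137505}{394} = \frac{29288565}{197}$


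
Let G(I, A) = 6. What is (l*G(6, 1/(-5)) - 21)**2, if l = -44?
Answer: 81225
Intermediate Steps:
(l*G(6, 1/(-5)) - 21)**2 = (-44*6 - 21)**2 = (-264 - 21)**2 = (-285)**2 = 81225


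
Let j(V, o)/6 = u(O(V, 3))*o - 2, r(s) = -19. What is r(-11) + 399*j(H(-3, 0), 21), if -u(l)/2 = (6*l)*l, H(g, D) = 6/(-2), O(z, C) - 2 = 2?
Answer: -9657415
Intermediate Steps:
O(z, C) = 4 (O(z, C) = 2 + 2 = 4)
H(g, D) = -3 (H(g, D) = 6*(-½) = -3)
u(l) = -12*l² (u(l) = -2*6*l*l = -12*l²)
j(V, o) = -12 - 1152*o (j(V, o) = 6*((-12*4²)*o - 2) = 6*((-12*16)*o - 2) = 6*(-192*o - 2) = 6*(-2 - 192*o) = -12 - 1152*o)
r(-11) + 399*j(H(-3, 0), 21) = -19 + 399*(-12 - 1152*21) = -19 + 399*(-12 - 24192) = -19 + 399*(-24204) = -19 - 9657396 = -9657415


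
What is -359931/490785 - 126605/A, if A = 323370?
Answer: -11901781493/10580343030 ≈ -1.1249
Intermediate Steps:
-359931/490785 - 126605/A = -359931/490785 - 126605/323370 = -359931*1/490785 - 126605*1/323370 = -119977/163595 - 25321/64674 = -11901781493/10580343030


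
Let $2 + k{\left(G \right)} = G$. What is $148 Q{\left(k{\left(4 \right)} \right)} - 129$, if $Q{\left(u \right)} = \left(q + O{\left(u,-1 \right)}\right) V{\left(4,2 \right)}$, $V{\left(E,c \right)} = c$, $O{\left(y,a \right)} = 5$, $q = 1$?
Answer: $1647$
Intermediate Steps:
$k{\left(G \right)} = -2 + G$
$Q{\left(u \right)} = 12$ ($Q{\left(u \right)} = \left(1 + 5\right) 2 = 6 \cdot 2 = 12$)
$148 Q{\left(k{\left(4 \right)} \right)} - 129 = 148 \cdot 12 - 129 = 1776 - 129 = 1647$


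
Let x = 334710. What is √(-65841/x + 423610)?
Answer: √5273037601662210/111570 ≈ 650.85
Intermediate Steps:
√(-65841/x + 423610) = √(-65841/334710 + 423610) = √(-65841*1/334710 + 423610) = √(-21947/111570 + 423610) = √(47262145753/111570) = √5273037601662210/111570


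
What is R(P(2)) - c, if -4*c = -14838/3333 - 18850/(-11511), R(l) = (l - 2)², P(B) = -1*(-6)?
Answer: 195621772/12788721 ≈ 15.296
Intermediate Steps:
P(B) = 6
R(l) = (-2 + l)²
c = 8997764/12788721 (c = -(-14838/3333 - 18850/(-11511))/4 = -(-14838*1/3333 - 18850*(-1/11511))/4 = -(-4946/1111 + 18850/11511)/4 = -¼*(-35991056/12788721) = 8997764/12788721 ≈ 0.70357)
R(P(2)) - c = (-2 + 6)² - 1*8997764/12788721 = 4² - 8997764/12788721 = 16 - 8997764/12788721 = 195621772/12788721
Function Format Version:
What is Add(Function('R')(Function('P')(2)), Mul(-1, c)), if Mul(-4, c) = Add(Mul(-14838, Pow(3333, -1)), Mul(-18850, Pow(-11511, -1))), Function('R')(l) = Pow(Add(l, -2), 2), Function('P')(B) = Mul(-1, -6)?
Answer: Rational(195621772, 12788721) ≈ 15.296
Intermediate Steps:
Function('P')(B) = 6
Function('R')(l) = Pow(Add(-2, l), 2)
c = Rational(8997764, 12788721) (c = Mul(Rational(-1, 4), Add(Mul(-14838, Pow(3333, -1)), Mul(-18850, Pow(-11511, -1)))) = Mul(Rational(-1, 4), Add(Mul(-14838, Rational(1, 3333)), Mul(-18850, Rational(-1, 11511)))) = Mul(Rational(-1, 4), Add(Rational(-4946, 1111), Rational(18850, 11511))) = Mul(Rational(-1, 4), Rational(-35991056, 12788721)) = Rational(8997764, 12788721) ≈ 0.70357)
Add(Function('R')(Function('P')(2)), Mul(-1, c)) = Add(Pow(Add(-2, 6), 2), Mul(-1, Rational(8997764, 12788721))) = Add(Pow(4, 2), Rational(-8997764, 12788721)) = Add(16, Rational(-8997764, 12788721)) = Rational(195621772, 12788721)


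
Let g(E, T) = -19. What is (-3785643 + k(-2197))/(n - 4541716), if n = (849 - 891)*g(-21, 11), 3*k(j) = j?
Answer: 5679563/6811377 ≈ 0.83383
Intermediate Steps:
k(j) = j/3
n = 798 (n = (849 - 891)*(-19) = -42*(-19) = 798)
(-3785643 + k(-2197))/(n - 4541716) = (-3785643 + (⅓)*(-2197))/(798 - 4541716) = (-3785643 - 2197/3)/(-4540918) = -11359126/3*(-1/4540918) = 5679563/6811377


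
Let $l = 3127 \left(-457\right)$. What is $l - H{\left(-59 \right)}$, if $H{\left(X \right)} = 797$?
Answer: $-1429836$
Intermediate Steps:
$l = -1429039$
$l - H{\left(-59 \right)} = -1429039 - 797 = -1429836$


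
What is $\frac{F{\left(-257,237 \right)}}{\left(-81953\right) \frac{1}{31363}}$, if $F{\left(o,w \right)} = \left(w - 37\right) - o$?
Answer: $- \frac{14332891}{81953} \approx -174.89$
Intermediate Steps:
$F{\left(o,w \right)} = -37 + w - o$ ($F{\left(o,w \right)} = \left(w - 37\right) - o = \left(-37 + w\right) - o = -37 + w - o$)
$\frac{F{\left(-257,237 \right)}}{\left(-81953\right) \frac{1}{31363}} = \frac{-37 + 237 - -257}{\left(-81953\right) \frac{1}{31363}} = \frac{-37 + 237 + 257}{\left(-81953\right) \frac{1}{31363}} = \frac{457}{- \frac{81953}{31363}} = 457 \left(- \frac{31363}{81953}\right) = - \frac{14332891}{81953}$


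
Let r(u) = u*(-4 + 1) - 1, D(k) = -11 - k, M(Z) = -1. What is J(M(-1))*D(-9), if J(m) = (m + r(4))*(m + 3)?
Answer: 56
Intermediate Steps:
r(u) = -1 - 3*u (r(u) = u*(-3) - 1 = -3*u - 1 = -1 - 3*u)
J(m) = (-13 + m)*(3 + m) (J(m) = (m + (-1 - 3*4))*(m + 3) = (m + (-1 - 12))*(3 + m) = (m - 13)*(3 + m) = (-13 + m)*(3 + m))
J(M(-1))*D(-9) = (-39 + (-1)² - 10*(-1))*(-11 - 1*(-9)) = (-39 + 1 + 10)*(-11 + 9) = -28*(-2) = 56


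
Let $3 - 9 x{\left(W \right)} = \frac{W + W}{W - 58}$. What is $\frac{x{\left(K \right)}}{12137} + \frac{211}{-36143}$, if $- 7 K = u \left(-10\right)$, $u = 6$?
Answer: $- \frac{1322135134}{227668479729} \approx -0.0058073$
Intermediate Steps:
$K = \frac{60}{7}$ ($K = - \frac{6 \left(-10\right)}{7} = \left(- \frac{1}{7}\right) \left(-60\right) = \frac{60}{7} \approx 8.5714$)
$x{\left(W \right)} = \frac{1}{3} - \frac{2 W}{9 \left(-58 + W\right)}$ ($x{\left(W \right)} = \frac{1}{3} - \frac{\left(W + W\right) \frac{1}{W - 58}}{9} = \frac{1}{3} - \frac{2 W \frac{1}{-58 + W}}{9} = \frac{1}{3} - \frac{2 W}{9 \left(-58 + W\right)}$)
$\frac{x{\left(K \right)}}{12137} + \frac{211}{-36143} = \frac{\frac{1}{9} \frac{1}{-58 + \frac{60}{7}} \left(-174 + \frac{60}{7}\right)}{12137} + \frac{211}{-36143} = \frac{1}{9} \frac{1}{- \frac{346}{7}} \left(- \frac{1158}{7}\right) \frac{1}{12137} + 211 \left(- \frac{1}{36143}\right) = \frac{1}{9} \left(- \frac{7}{346}\right) \left(- \frac{1158}{7}\right) \frac{1}{12137} - \frac{211}{36143} = \frac{193}{519} \cdot \frac{1}{12137} - \frac{211}{36143} = \frac{193}{6299103} - \frac{211}{36143} = - \frac{1322135134}{227668479729}$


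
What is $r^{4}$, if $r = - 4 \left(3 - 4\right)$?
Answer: $256$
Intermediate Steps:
$r = 4$ ($r = \left(-4\right) \left(-1\right) = 4$)
$r^{4} = 4^{4} = 256$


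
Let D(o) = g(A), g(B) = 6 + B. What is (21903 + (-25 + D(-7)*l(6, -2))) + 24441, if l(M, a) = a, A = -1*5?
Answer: 46317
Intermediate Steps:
A = -5
D(o) = 1 (D(o) = 6 - 5 = 1)
(21903 + (-25 + D(-7)*l(6, -2))) + 24441 = (21903 + (-25 + 1*(-2))) + 24441 = (21903 + (-25 - 2)) + 24441 = (21903 - 27) + 24441 = 21876 + 24441 = 46317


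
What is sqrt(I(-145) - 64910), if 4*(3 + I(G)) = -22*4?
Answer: 3*I*sqrt(7215) ≈ 254.82*I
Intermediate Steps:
I(G) = -25 (I(G) = -3 + (-22*4)/4 = -3 + (1/4)*(-88) = -3 - 22 = -25)
sqrt(I(-145) - 64910) = sqrt(-25 - 64910) = sqrt(-64935) = 3*I*sqrt(7215)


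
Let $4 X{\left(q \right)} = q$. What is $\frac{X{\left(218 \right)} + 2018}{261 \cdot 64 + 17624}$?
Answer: $\frac{4145}{68656} \approx 0.060373$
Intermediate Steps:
$X{\left(q \right)} = \frac{q}{4}$
$\frac{X{\left(218 \right)} + 2018}{261 \cdot 64 + 17624} = \frac{\frac{1}{4} \cdot 218 + 2018}{261 \cdot 64 + 17624} = \frac{\frac{109}{2} + 2018}{16704 + 17624} = \frac{4145}{2 \cdot 34328} = \frac{4145}{2} \cdot \frac{1}{34328} = \frac{4145}{68656}$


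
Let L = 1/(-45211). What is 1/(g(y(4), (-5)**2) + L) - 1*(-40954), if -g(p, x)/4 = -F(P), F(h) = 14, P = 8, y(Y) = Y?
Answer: 103687996721/2531815 ≈ 40954.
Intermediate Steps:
L = -1/45211 ≈ -2.2119e-5
g(p, x) = 56 (g(p, x) = -(-4)*14 = -4*(-14) = 56)
1/(g(y(4), (-5)**2) + L) - 1*(-40954) = 1/(56 - 1/45211) - 1*(-40954) = 1/(2531815/45211) + 40954 = 45211/2531815 + 40954 = 103687996721/2531815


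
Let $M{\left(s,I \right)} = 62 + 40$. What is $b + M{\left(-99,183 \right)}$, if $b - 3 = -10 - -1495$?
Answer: $1590$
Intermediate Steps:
$M{\left(s,I \right)} = 102$
$b = 1488$ ($b = 3 - -1485 = 3 + \left(-10 + 1495\right) = 3 + 1485 = 1488$)
$b + M{\left(-99,183 \right)} = 1488 + 102 = 1590$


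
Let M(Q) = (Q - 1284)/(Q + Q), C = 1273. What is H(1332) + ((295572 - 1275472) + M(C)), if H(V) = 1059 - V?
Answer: -2495520469/2546 ≈ -9.8017e+5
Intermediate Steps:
M(Q) = (-1284 + Q)/(2*Q) (M(Q) = (-1284 + Q)/((2*Q)) = (-1284 + Q)*(1/(2*Q)) = (-1284 + Q)/(2*Q))
H(1332) + ((295572 - 1275472) + M(C)) = (1059 - 1*1332) + ((295572 - 1275472) + (½)*(-1284 + 1273)/1273) = (1059 - 1332) + (-979900 + (½)*(1/1273)*(-11)) = -273 + (-979900 - 11/2546) = -273 - 2494825411/2546 = -2495520469/2546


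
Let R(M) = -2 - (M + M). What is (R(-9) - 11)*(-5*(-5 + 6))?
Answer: -25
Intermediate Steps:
R(M) = -2 - 2*M
(R(-9) - 11)*(-5*(-5 + 6)) = ((-2 - 2*(-9)) - 11)*(-5*(-5 + 6)) = ((-2 + 18) - 11)*(-5*1) = (16 - 11)*(-5) = 5*(-5) = -25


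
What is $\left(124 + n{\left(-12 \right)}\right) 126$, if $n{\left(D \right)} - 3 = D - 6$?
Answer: $13734$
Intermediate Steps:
$n{\left(D \right)} = -3 + D$ ($n{\left(D \right)} = 3 + \left(D - 6\right) = 3 + \left(-6 + D\right) = -3 + D$)
$\left(124 + n{\left(-12 \right)}\right) 126 = \left(124 - 15\right) 126 = 109 \cdot 126 = 13734$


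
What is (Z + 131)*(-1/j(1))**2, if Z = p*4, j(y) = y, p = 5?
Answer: 151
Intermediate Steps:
Z = 20 (Z = 5*4 = 20)
(Z + 131)*(-1/j(1))**2 = (20 + 131)*(-1/1)**2 = 151*(-1*1)**2 = 151*(-1)**2 = 151*1 = 151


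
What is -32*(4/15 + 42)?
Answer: -20288/15 ≈ -1352.5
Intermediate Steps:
-32*(4/15 + 42) = -32*634/15 = -20288/15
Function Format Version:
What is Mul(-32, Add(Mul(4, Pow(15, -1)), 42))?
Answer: Rational(-20288, 15) ≈ -1352.5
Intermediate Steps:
Mul(-32, Add(Mul(4, Pow(15, -1)), 42)) = Mul(-32, Add(Mul(4, Rational(1, 15)), 42)) = Mul(-32, Add(Rational(4, 15), 42)) = Mul(-32, Rational(634, 15)) = Rational(-20288, 15)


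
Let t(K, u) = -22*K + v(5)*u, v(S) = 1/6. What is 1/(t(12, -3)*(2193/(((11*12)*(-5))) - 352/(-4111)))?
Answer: 1808840/1548753829 ≈ 0.0011679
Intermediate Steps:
v(S) = ⅙
t(K, u) = -22*K + u/6
1/(t(12, -3)*(2193/(((11*12)*(-5))) - 352/(-4111))) = 1/((-22*12 + (⅙)*(-3))*(2193/(((11*12)*(-5))) - 352/(-4111))) = 1/((-264 - ½)*(2193/((132*(-5))) - 352*(-1/4111))) = 1/(-529*(2193/(-660) + 352/4111)/2) = 1/(-529*(2193*(-1/660) + 352/4111)/2) = 1/(-529*(-731/220 + 352/4111)/2) = 1/(-529/2*(-2927701/904420)) = 1/(1548753829/1808840) = 1808840/1548753829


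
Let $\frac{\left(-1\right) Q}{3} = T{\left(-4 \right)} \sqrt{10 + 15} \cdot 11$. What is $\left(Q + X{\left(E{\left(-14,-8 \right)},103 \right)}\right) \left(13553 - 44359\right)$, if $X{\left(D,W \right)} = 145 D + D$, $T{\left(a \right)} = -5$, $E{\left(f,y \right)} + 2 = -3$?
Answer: $-2926570$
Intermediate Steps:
$E{\left(f,y \right)} = -5$ ($E{\left(f,y \right)} = -2 - 3 = -5$)
$Q = 825$ ($Q = - 3 - 5 \sqrt{10 + 15} \cdot 11 = - 3 - 5 \sqrt{25} \cdot 11 = - 3 \left(-5\right) 5 \cdot 11 = - 3 \left(\left(-25\right) 11\right) = \left(-3\right) \left(-275\right) = 825$)
$X{\left(D,W \right)} = 146 D$
$\left(Q + X{\left(E{\left(-14,-8 \right)},103 \right)}\right) \left(13553 - 44359\right) = \left(825 + 146 \left(-5\right)\right) \left(13553 - 44359\right) = \left(825 - 730\right) \left(-30806\right) = 95 \left(-30806\right) = -2926570$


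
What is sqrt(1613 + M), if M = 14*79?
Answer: sqrt(2719) ≈ 52.144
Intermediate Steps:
M = 1106
sqrt(1613 + M) = sqrt(1613 + 1106) = sqrt(2719)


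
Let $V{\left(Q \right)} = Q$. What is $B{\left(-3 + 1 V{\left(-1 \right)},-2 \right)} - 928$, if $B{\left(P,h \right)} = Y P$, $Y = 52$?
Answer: $-1136$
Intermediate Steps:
$B{\left(P,h \right)} = 52 P$
$B{\left(-3 + 1 V{\left(-1 \right)},-2 \right)} - 928 = 52 \left(-3 + 1 \left(-1\right)\right) - 928 = 52 \left(-3 - 1\right) - 928 = 52 \left(-4\right) - 928 = -208 - 928 = -1136$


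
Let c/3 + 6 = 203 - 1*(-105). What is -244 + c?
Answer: 662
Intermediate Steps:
c = 906 (c = -18 + 3*(203 - 1*(-105)) = -18 + 3*(203 + 105) = -18 + 3*308 = -18 + 924 = 906)
-244 + c = -244 + 906 = 662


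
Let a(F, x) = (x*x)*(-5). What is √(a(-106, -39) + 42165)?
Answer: 48*√15 ≈ 185.90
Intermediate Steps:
a(F, x) = -5*x² (a(F, x) = x²*(-5) = -5*x²)
√(a(-106, -39) + 42165) = √(-5*(-39)² + 42165) = √(-5*1521 + 42165) = √(-7605 + 42165) = √34560 = 48*√15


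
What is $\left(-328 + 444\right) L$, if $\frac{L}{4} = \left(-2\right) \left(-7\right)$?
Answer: $6496$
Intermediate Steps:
$L = 56$ ($L = 4 \left(\left(-2\right) \left(-7\right)\right) = 4 \cdot 14 = 56$)
$\left(-328 + 444\right) L = \left(-328 + 444\right) 56 = 116 \cdot 56 = 6496$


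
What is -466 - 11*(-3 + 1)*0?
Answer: -466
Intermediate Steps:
-466 - 11*(-3 + 1)*0 = -466 - 11*(-2)*0 = -466 + 22*0 = -466 + 0 = -466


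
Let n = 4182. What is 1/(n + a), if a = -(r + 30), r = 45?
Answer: 1/4107 ≈ 0.00024349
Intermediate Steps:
a = -75 (a = -(45 + 30) = -1*75 = -75)
1/(n + a) = 1/(4182 - 75) = 1/4107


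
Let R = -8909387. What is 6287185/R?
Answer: -6287185/8909387 ≈ -0.70568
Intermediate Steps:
6287185/R = 6287185/(-8909387) = 6287185*(-1/8909387) = -6287185/8909387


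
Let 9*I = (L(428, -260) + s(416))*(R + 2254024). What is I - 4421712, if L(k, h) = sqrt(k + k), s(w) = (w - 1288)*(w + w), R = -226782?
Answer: -1470811975376/9 + 4054484*sqrt(214)/9 ≈ -1.6342e+11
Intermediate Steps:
s(w) = 2*w*(-1288 + w) (s(w) = (-1288 + w)*(2*w) = 2*w*(-1288 + w))
L(k, h) = sqrt(2)*sqrt(k) (L(k, h) = sqrt(2*k) = sqrt(2)*sqrt(k))
I = -1470772179968/9 + 4054484*sqrt(214)/9 (I = ((sqrt(2)*sqrt(428) + 2*416*(-1288 + 416))*(-226782 + 2254024))/9 = ((sqrt(2)*(2*sqrt(107)) + 2*416*(-872))*2027242)/9 = ((2*sqrt(214) - 725504)*2027242)/9 = ((-725504 + 2*sqrt(214))*2027242)/9 = (-1470772179968 + 4054484*sqrt(214))/9 = -1470772179968/9 + 4054484*sqrt(214)/9 ≈ -1.6341e+11)
I - 4421712 = (-1470772179968/9 + 4054484*sqrt(214)/9) - 4421712 = -1470811975376/9 + 4054484*sqrt(214)/9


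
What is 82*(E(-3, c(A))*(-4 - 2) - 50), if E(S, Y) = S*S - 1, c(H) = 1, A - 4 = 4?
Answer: -8036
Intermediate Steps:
A = 8 (A = 4 + 4 = 8)
E(S, Y) = -1 + S² (E(S, Y) = S² - 1 = -1 + S²)
82*(E(-3, c(A))*(-4 - 2) - 50) = 82*((-1 + (-3)²)*(-4 - 2) - 50) = 82*((-1 + 9)*(-6) - 50) = 82*(8*(-6) - 50) = 82*(-48 - 50) = 82*(-98) = -8036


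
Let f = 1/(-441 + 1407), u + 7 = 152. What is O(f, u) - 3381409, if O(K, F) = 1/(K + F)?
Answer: -473637339073/140071 ≈ -3.3814e+6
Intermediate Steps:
u = 145 (u = -7 + 152 = 145)
f = 1/966 ≈ 0.0010352
O(K, F) = 1/(F + K)
O(f, u) - 3381409 = 1/(145 + 1/966) - 3381409 = 1/(140071/966) - 3381409 = 966/140071 - 3381409 = -473637339073/140071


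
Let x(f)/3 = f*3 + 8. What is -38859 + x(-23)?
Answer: -39042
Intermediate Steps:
x(f) = 24 + 9*f (x(f) = 3*(f*3 + 8) = 3*(3*f + 8) = 3*(8 + 3*f) = 24 + 9*f)
-38859 + x(-23) = -38859 + (24 + 9*(-23)) = -38859 + (24 - 207) = -38859 - 183 = -39042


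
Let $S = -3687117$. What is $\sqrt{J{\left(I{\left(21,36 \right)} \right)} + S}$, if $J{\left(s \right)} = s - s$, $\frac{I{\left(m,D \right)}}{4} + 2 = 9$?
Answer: $i \sqrt{3687117} \approx 1920.2 i$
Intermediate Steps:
$I{\left(m,D \right)} = 28$ ($I{\left(m,D \right)} = -8 + 4 \cdot 9 = -8 + 36 = 28$)
$J{\left(s \right)} = 0$
$\sqrt{J{\left(I{\left(21,36 \right)} \right)} + S} = \sqrt{0 - 3687117} = \sqrt{-3687117} = i \sqrt{3687117}$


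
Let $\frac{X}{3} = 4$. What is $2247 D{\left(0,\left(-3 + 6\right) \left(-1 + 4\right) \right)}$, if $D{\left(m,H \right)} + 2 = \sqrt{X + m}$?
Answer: $-4494 + 4494 \sqrt{3} \approx 3289.8$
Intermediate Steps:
$X = 12$ ($X = 3 \cdot 4 = 12$)
$D{\left(m,H \right)} = -2 + \sqrt{12 + m}$
$2247 D{\left(0,\left(-3 + 6\right) \left(-1 + 4\right) \right)} = 2247 \left(-2 + \sqrt{12 + 0}\right) = 2247 \left(-2 + \sqrt{12}\right) = 2247 \left(-2 + 2 \sqrt{3}\right) = -4494 + 4494 \sqrt{3}$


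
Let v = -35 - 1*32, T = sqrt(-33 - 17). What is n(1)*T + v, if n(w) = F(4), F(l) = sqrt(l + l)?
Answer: -67 + 20*I ≈ -67.0 + 20.0*I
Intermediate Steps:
F(l) = sqrt(2)*sqrt(l) (F(l) = sqrt(2*l) = sqrt(2)*sqrt(l))
n(w) = 2*sqrt(2) (n(w) = sqrt(2)*sqrt(4) = sqrt(2)*2 = 2*sqrt(2))
T = 5*I*sqrt(2) (T = sqrt(-50) = 5*I*sqrt(2) ≈ 7.0711*I)
v = -67 (v = -35 - 32 = -67)
n(1)*T + v = (2*sqrt(2))*(5*I*sqrt(2)) - 67 = 20*I - 67 = -67 + 20*I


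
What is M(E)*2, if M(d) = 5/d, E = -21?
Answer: -10/21 ≈ -0.47619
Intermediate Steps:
M(E)*2 = (5/(-21))*2 = (5*(-1/21))*2 = -5/21*2 = -10/21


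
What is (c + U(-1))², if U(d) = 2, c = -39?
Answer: 1369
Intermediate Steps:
(c + U(-1))² = (-39 + 2)² = (-37)² = 1369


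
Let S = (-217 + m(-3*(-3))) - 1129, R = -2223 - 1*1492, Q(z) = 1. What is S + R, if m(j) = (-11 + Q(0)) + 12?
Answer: -5059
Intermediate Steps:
m(j) = 2 (m(j) = (-11 + 1) + 12 = -10 + 12 = 2)
R = -3715 (R = -2223 - 1492 = -3715)
S = -1344 (S = (-217 + 2) - 1129 = -215 - 1129 = -1344)
S + R = -1344 - 3715 = -5059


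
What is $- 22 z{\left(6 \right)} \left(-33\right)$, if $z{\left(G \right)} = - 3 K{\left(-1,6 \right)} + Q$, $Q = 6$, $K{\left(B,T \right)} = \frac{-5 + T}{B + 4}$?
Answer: $3630$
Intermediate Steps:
$K{\left(B,T \right)} = \frac{-5 + T}{4 + B}$
$z{\left(G \right)} = 5$ ($z{\left(G \right)} = - 3 \frac{-5 + 6}{4 - 1} + 6 = - 3 \cdot \frac{1}{3} \cdot 1 + 6 = \left(-3\right) \frac{1}{3} + 6 = -1 + 6 = 5$)
$- 22 z{\left(6 \right)} \left(-33\right) = \left(-22\right) 5 \left(-33\right) = \left(-110\right) \left(-33\right) = 3630$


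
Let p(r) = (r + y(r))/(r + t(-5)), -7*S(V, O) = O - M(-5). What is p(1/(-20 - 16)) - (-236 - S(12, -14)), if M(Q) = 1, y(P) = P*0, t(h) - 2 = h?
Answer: 181710/763 ≈ 238.15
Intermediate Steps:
t(h) = 2 + h
y(P) = 0
S(V, O) = ⅐ - O/7 (S(V, O) = -(O - 1*1)/7 = -(O - 1)/7 = -(-1 + O)/7 = ⅐ - O/7)
p(r) = r/(-3 + r) (p(r) = (r + 0)/(r + (2 - 5)) = r/(r - 3) = r/(-3 + r))
p(1/(-20 - 16)) - (-236 - S(12, -14)) = 1/((-20 - 16)*(-3 + 1/(-20 - 16))) - (-236 - (⅐ - ⅐*(-14))) = 1/((-36)*(-3 + 1/(-36))) - (-236 - (⅐ + 2)) = -1/(36*(-3 - 1/36)) - (-236 - 1*15/7) = -1/(36*(-109/36)) - (-236 - 15/7) = -1/36*(-36/109) - 1*(-1667/7) = 1/109 + 1667/7 = 181710/763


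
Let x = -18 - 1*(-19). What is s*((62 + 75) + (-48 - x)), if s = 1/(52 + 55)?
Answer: 88/107 ≈ 0.82243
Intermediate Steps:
x = 1 (x = -18 + 19 = 1)
s = 1/107 ≈ 0.0093458
s*((62 + 75) + (-48 - x)) = ((62 + 75) + (-48 - 1*1))/107 = (137 + (-48 - 1))/107 = (137 - 49)/107 = (1/107)*88 = 88/107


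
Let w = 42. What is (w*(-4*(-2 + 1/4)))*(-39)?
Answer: -11466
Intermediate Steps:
(w*(-4*(-2 + 1/4)))*(-39) = (42*(-4*(-2 + 1/4)))*(-39) = (42*(-4*(-2 + ¼)))*(-39) = (42*(-4*(-7/4)))*(-39) = (42*7)*(-39) = 294*(-39) = -11466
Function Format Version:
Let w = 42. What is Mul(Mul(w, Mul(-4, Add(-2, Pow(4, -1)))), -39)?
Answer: -11466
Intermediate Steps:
Mul(Mul(w, Mul(-4, Add(-2, Pow(4, -1)))), -39) = Mul(Mul(42, Mul(-4, Add(-2, Pow(4, -1)))), -39) = Mul(Mul(42, Mul(-4, Add(-2, Rational(1, 4)))), -39) = Mul(Mul(42, Mul(-4, Rational(-7, 4))), -39) = Mul(Mul(42, 7), -39) = Mul(294, -39) = -11466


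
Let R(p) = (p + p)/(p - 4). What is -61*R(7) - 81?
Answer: -1097/3 ≈ -365.67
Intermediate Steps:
R(p) = 2*p/(-4 + p) (R(p) = (2*p)/(-4 + p) = 2*p/(-4 + p))
-61*R(7) - 81 = -122*7/(-4 + 7) - 81 = -122*7/3 - 81 = -61*14/3 - 81 = -854/3 - 81 = -1097/3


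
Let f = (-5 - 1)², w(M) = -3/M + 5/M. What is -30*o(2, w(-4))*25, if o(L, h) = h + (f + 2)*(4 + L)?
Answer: -170625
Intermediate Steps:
w(M) = 2/M
f = 36 (f = (-6)² = 36)
o(L, h) = 152 + h + 38*L (o(L, h) = h + (36 + 2)*(4 + L) = h + 38*(4 + L) = h + (152 + 38*L) = 152 + h + 38*L)
-30*o(2, w(-4))*25 = -30*(152 + 2/(-4) + 38*2)*25 = -30*(152 + 2*(-¼) + 76)*25 = -30*(152 - ½ + 76)*25 = -30*455/2*25 = -6825*25 = -170625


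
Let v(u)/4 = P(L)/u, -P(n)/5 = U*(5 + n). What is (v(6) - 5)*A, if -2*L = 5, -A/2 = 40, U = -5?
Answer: -8800/3 ≈ -2933.3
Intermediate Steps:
A = -80 (A = -2*40 = -80)
L = -5/2 (L = -1/2*5 = -5/2 ≈ -2.5000)
P(n) = 125 + 25*n (P(n) = -(-25)*(5 + n) = -5*(-25 - 5*n) = 125 + 25*n)
v(u) = 250/u (v(u) = 4*((125 + 25*(-5/2))/u) = 4*((125 - 125/2)/u) = 4*(125/(2*u)) = 250/u)
(v(6) - 5)*A = (250/6 - 5)*(-80) = (250*(1/6) - 5)*(-80) = (125/3 - 5)*(-80) = (110/3)*(-80) = -8800/3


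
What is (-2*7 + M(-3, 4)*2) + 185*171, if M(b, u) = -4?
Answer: 31613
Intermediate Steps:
(-2*7 + M(-3, 4)*2) + 185*171 = (-2*7 - 4*2) + 185*171 = (-14 - 8) + 31635 = -22 + 31635 = 31613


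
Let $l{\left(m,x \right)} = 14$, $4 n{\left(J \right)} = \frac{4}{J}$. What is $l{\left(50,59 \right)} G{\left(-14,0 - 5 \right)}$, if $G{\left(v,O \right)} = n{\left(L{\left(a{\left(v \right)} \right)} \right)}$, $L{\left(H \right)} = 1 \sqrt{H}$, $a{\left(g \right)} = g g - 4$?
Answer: $\frac{7 \sqrt{3}}{12} \approx 1.0104$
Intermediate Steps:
$a{\left(g \right)} = -4 + g^{2}$ ($a{\left(g \right)} = g^{2} - 4 = -4 + g^{2}$)
$L{\left(H \right)} = \sqrt{H}$
$n{\left(J \right)} = \frac{1}{J}$ ($n{\left(J \right)} = \frac{4 \frac{1}{J}}{4} = \frac{1}{J}$)
$G{\left(v,O \right)} = \frac{1}{\sqrt{-4 + v^{2}}}$
$l{\left(50,59 \right)} G{\left(-14,0 - 5 \right)} = \frac{14}{\sqrt{-4 + \left(-14\right)^{2}}} = \frac{14}{\sqrt{-4 + 196}} = \frac{14}{8 \sqrt{3}} = 14 \frac{\sqrt{3}}{24} = \frac{7 \sqrt{3}}{12}$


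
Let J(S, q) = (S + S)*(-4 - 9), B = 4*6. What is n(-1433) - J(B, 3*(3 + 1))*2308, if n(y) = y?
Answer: 1438759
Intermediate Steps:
B = 24
J(S, q) = -26*S (J(S, q) = (2*S)*(-13) = -26*S)
n(-1433) - J(B, 3*(3 + 1))*2308 = -1433 - (-26*24)*2308 = -1433 - (-624)*2308 = -1433 - 1*(-1440192) = -1433 + 1440192 = 1438759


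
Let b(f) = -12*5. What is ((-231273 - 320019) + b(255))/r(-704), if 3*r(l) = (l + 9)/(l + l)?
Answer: -2328910848/695 ≈ -3.3510e+6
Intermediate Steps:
b(f) = -60
r(l) = (9 + l)/(6*l) (r(l) = ((l + 9)/(l + l))/3 = ((9 + l)/((2*l)))/3 = ((9 + l)*(1/(2*l)))/3 = ((9 + l)/(2*l))/3 = (9 + l)/(6*l))
((-231273 - 320019) + b(255))/r(-704) = ((-231273 - 320019) - 60)/(((⅙)*(9 - 704)/(-704))) = (-551292 - 60)/(((⅙)*(-1/704)*(-695))) = -551352/695/4224 = -551352*4224/695 = -2328910848/695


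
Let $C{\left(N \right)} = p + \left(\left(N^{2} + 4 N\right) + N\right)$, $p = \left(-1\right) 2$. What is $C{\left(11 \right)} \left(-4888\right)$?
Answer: $-850512$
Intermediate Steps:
$p = -2$
$C{\left(N \right)} = -2 + N^{2} + 5 N$ ($C{\left(N \right)} = -2 + \left(\left(N^{2} + 4 N\right) + N\right) = -2 + \left(N^{2} + 5 N\right) = -2 + N^{2} + 5 N$)
$C{\left(11 \right)} \left(-4888\right) = \left(-2 + 11^{2} + 5 \cdot 11\right) \left(-4888\right) = \left(-2 + 121 + 55\right) \left(-4888\right) = 174 \left(-4888\right) = -850512$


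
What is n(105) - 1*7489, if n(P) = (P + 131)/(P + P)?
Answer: -786227/105 ≈ -7487.9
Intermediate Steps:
n(P) = (131 + P)/(2*P) (n(P) = (131 + P)/((2*P)) = (131 + P)*(1/(2*P)) = (131 + P)/(2*P))
n(105) - 1*7489 = (½)*(131 + 105)/105 - 1*7489 = (½)*(1/105)*236 - 7489 = 118/105 - 7489 = -786227/105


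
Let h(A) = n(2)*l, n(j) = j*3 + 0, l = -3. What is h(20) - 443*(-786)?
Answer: 348180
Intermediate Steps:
n(j) = 3*j (n(j) = 3*j + 0 = 3*j)
h(A) = -18 (h(A) = (3*2)*(-3) = 6*(-3) = -18)
h(20) - 443*(-786) = -18 - 443*(-786) = -18 + 348198 = 348180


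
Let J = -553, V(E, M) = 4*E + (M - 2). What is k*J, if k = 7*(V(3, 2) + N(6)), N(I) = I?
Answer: -69678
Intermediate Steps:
V(E, M) = -2 + M + 4*E (V(E, M) = 4*E + (-2 + M) = -2 + M + 4*E)
k = 126 (k = 7*((-2 + 2 + 4*3) + 6) = 7*((-2 + 2 + 12) + 6) = 7*(12 + 6) = 7*18 = 126)
k*J = 126*(-553) = -69678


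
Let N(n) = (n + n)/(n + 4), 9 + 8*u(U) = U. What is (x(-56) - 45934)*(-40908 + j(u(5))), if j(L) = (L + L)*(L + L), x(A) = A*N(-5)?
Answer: 1901930058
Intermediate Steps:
u(U) = -9/8 + U/8
N(n) = 2*n/(4 + n) (N(n) = (2*n)/(4 + n) = 2*n/(4 + n))
x(A) = 10*A (x(A) = A*(2*(-5)/(4 - 5)) = A*(2*(-5)/(-1)) = A*(2*(-5)*(-1)) = A*10 = 10*A)
j(L) = 4*L² (j(L) = (2*L)*(2*L) = 4*L²)
(x(-56) - 45934)*(-40908 + j(u(5))) = (10*(-56) - 45934)*(-40908 + 4*(-9/8 + (⅛)*5)²) = (-560 - 45934)*(-40908 + 4*(-9/8 + 5/8)²) = -46494*(-40908 + 4*(-½)²) = -46494*(-40908 + 4*(¼)) = -46494*(-40908 + 1) = -46494*(-40907) = 1901930058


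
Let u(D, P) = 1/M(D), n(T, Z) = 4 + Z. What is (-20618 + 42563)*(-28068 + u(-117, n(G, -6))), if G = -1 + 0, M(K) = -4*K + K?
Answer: -72066407105/117 ≈ -6.1595e+8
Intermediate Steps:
M(K) = -3*K
G = -1
u(D, P) = -1/(3*D) (u(D, P) = 1/(-3*D) = -1/(3*D))
(-20618 + 42563)*(-28068 + u(-117, n(G, -6))) = (-20618 + 42563)*(-28068 - 1/3/(-117)) = 21945*(-28068 - 1/3*(-1/117)) = 21945*(-28068 + 1/351) = 21945*(-9851867/351) = -72066407105/117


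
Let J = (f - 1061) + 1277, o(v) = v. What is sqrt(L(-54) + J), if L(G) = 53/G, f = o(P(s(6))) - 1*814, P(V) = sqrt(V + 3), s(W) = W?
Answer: I*sqrt(193098)/18 ≈ 24.413*I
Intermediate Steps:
P(V) = sqrt(3 + V)
f = -811 (f = sqrt(3 + 6) - 1*814 = sqrt(9) - 814 = 3 - 814 = -811)
J = -595 (J = (-811 - 1061) + 1277 = -1872 + 1277 = -595)
sqrt(L(-54) + J) = sqrt(53/(-54) - 595) = sqrt(53*(-1/54) - 595) = sqrt(-53/54 - 595) = sqrt(-32183/54) = I*sqrt(193098)/18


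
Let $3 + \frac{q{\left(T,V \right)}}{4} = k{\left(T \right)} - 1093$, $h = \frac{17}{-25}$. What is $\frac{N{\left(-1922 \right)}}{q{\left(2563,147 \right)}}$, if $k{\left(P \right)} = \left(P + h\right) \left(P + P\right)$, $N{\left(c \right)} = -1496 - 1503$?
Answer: $- \frac{74975}{1313335632} \approx -5.7087 \cdot 10^{-5}$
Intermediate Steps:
$h = - \frac{17}{25}$ ($h = 17 \left(- \frac{1}{25}\right) = - \frac{17}{25} \approx -0.68$)
$N{\left(c \right)} = -2999$
$k{\left(P \right)} = 2 P \left(- \frac{17}{25} + P\right)$ ($k{\left(P \right)} = \left(P - \frac{17}{25}\right) \left(P + P\right) = \left(- \frac{17}{25} + P\right) 2 P = 2 P \left(- \frac{17}{25} + P\right)$)
$q{\left(T,V \right)} = -4384 + \frac{8 T \left(-17 + 25 T\right)}{25}$ ($q{\left(T,V \right)} = -12 + 4 \left(\frac{2 T \left(-17 + 25 T\right)}{25} - 1093\right) = -12 + 4 \left(-1093 + \frac{2 T \left(-17 + 25 T\right)}{25}\right) = -12 + \left(-4372 + \frac{8 T \left(-17 + 25 T\right)}{25}\right) = -4384 + \frac{8 T \left(-17 + 25 T\right)}{25}$)
$\frac{N{\left(-1922 \right)}}{q{\left(2563,147 \right)}} = - \frac{2999}{-4384 + \frac{8}{25} \cdot 2563 \left(-17 + 25 \cdot 2563\right)} = - \frac{2999}{-4384 + \frac{8}{25} \cdot 2563 \left(-17 + 64075\right)} = - \frac{2999}{-4384 + \frac{8}{25} \cdot 2563 \cdot 64058} = - \frac{2999}{-4384 + \frac{1313445232}{25}} = - \frac{2999}{\frac{1313335632}{25}} = \left(-2999\right) \frac{25}{1313335632} = - \frac{74975}{1313335632}$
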